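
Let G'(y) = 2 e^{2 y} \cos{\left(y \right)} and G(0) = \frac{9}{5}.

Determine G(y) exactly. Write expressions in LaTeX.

Since d/dy undoes antidifferentiation here, G(y) must give back the stated G'(y).
A general antiderivative is \frac{2 e^{2 y} \sin{\left(y \right)}}{5} + \frac{4 e^{2 y} \cos{\left(y \right)}}{5} + C.
The condition gives C = \frac{9}{5} - (\frac{4}{5}) = 1.
So G(y) = \frac{2 e^{2 y} \sin{\left(y \right)} + 4 e^{2 y} \cos{\left(y \right)} + 5}{5}.
Check: d/dy[\frac{2 e^{2 y} \sin{\left(y \right)} + 4 e^{2 y} \cos{\left(y \right)} + 5}{5}] = 2 e^{2 y} \cos{\left(y \right)} = G'(y).

G(y) = \frac{2 e^{2 y} \sin{\left(y \right)} + 4 e^{2 y} \cos{\left(y \right)} + 5}{5}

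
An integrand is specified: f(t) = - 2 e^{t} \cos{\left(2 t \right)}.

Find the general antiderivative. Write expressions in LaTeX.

For F(t) to be correct the identity F'(t) - f(t) = 0 must hold.
Check: d/dt[- \frac{4 e^{t} \sin{\left(2 t \right)}}{5} - \frac{2 e^{t} \cos{\left(2 t \right)}}{5}] = - 2 e^{t} \cos{\left(2 t \right)} = f(t).

F(t) = - \frac{4 e^{t} \sin{\left(2 t \right)}}{5} - \frac{2 e^{t} \cos{\left(2 t \right)}}{5} + C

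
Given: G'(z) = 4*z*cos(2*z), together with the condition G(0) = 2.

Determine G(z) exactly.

For G(z) to be correct, d/dz[G] must agree with the stated G'(z) identically.
A general antiderivative is 2*z*sin(2*z) + cos(2*z) + C.
The condition gives C = 2 - (1) = 1.
So G(z) = 2*z*sin(2*z) + cos(2*z) + 1.
Check: d/dz[2*z*sin(2*z) + cos(2*z) + 1] = 4*z*cos(2*z) = G'(z).

G(z) = 2*z*sin(2*z) + cos(2*z) + 1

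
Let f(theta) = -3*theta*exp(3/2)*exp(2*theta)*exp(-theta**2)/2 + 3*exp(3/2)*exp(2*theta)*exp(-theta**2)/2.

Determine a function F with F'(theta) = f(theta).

An antiderivative is F(theta) = 3*exp(3/2)*exp(2*theta)*exp(-theta**2)/4.

f matches the chain-rule pattern g'(h)*h' with inner function h(theta) = -theta**2 + 2*theta + 3/2; substituting u = h(theta) collapses the integral.
Check: d/dtheta[3*exp(3/2)*exp(2*theta)*exp(-theta**2)/4] = (-3*theta*exp(3/2)*exp(2*theta) + 3*exp(3/2)*exp(2*theta))*exp(-theta**2)/2, which equals f(theta).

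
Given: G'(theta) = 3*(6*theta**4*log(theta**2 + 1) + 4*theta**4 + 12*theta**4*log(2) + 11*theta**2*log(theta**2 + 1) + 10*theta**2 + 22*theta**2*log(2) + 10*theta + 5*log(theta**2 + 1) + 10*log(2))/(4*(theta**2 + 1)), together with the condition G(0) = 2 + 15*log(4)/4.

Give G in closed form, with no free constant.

Recognize the product-rule pattern: G'(theta) = u'v + uv' with u = 3*theta**3/2 + 15*theta/4 + 15/4, v = log(4*theta**2 + 4), so integration by parts undoes it.
A general antiderivative is -3*(-theta**3 - 5*theta/2 - 5/2)*log(4*theta**2 + 4)/2 + C.
The condition gives C = 2 + 15*log(4)/4 - (15*log(4)/4) = 2.
So G(theta) = (-3*(-2*theta**3 - 5*theta - 5)*log(4*theta**2 + 4) + 8)/4.
Check: d/dtheta[(-3*(-2*theta**3 - 5*theta - 5)*log(4*theta**2 + 4) + 8)/4] = (18*theta**4*log(theta**2 + 1) + 12*theta**4 + 36*theta**4*log(2) + 33*theta**2*log(theta**2 + 1) + 30*theta**2 + 66*theta**2*log(2) + 30*theta + 15*log(theta**2 + 1) + 30*log(2))/(4*theta**2 + 4), which equals G'(theta).

G(theta) = (-3*(-2*theta**3 - 5*theta - 5)*log(4*theta**2 + 4) + 8)/4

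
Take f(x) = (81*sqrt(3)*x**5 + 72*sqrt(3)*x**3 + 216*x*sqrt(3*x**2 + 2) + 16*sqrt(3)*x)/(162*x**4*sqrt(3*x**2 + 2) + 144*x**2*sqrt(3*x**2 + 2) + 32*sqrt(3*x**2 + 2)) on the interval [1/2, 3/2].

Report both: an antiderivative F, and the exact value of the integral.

Antiderivative: F(x) = (9*sqrt(3)*x**2*sqrt(3*x**2 + 2) + 4*sqrt(3)*sqrt(3*x**2 + 2) - 36)/(6*(9*x**2 + 4)); value = -sqrt(33)/12 + 1728/2425 + sqrt(105)/12

Since d/dx undoes antidifferentiation here, F'(x) = f(x) is required of F(x).
F(x) = (9*sqrt(3)*x**2*sqrt(3*x**2 + 2) + 4*sqrt(3)*sqrt(3*x**2 + 2) - 36)/(6*(9*x**2 + 4)) is an antiderivative of f.
Check: d/dx[(9*sqrt(3)*x**2*sqrt(3*x**2 + 2) + 4*sqrt(3)*sqrt(3*x**2 + 2) - 36)/(6*(9*x**2 + 4))] = (81*sqrt(3)*x**5 + 72*sqrt(3)*x**3 + 216*x*sqrt(3*x**2 + 2) + 16*sqrt(3)*x)/(162*x**4*sqrt(3*x**2 + 2) + 144*x**2*sqrt(3*x**2 + 2) + 32*sqrt(3*x**2 + 2)) = f(x).
F(3/2) = -24/97 + sqrt(105)/12; F(1/2) = -24/25 + sqrt(33)/12.
Integral = F(3/2) - F(1/2) = -sqrt(33)/12 + 1728/2425 + sqrt(105)/12.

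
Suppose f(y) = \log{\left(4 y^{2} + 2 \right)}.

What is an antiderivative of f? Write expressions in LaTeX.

Whatever form F(y) takes, F'(y) = f(y) is non-negotiable.
Check: d/dy[y \log{\left(4 y^{2} + 2 \right)} - 2 y + \sqrt{2} \operatorname{atan}{\left(\sqrt{2} y \right)}] = \log{\left(2 y^{2} + 1 \right)} + \log{\left(2 \right)}, which equals f(y).

An antiderivative is F(y) = y \log{\left(4 y^{2} + 2 \right)} - 2 y + \sqrt{2} \operatorname{atan}{\left(\sqrt{2} y \right)}.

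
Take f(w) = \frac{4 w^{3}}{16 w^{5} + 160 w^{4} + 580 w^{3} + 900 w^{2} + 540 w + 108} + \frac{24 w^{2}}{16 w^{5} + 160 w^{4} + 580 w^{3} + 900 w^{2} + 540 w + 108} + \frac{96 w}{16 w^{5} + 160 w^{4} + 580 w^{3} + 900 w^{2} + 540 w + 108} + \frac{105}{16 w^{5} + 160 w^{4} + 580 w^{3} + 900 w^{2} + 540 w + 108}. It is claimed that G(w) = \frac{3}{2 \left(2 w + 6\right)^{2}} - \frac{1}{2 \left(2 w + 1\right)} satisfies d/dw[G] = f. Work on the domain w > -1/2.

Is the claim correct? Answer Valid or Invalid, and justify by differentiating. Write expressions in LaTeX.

d/dw[G] = \frac{4 w^{3} + 24 w^{2} + 96 w + 105}{16 w^{5} + 160 w^{4} + 580 w^{3} + 900 w^{2} + 540 w + 108}
This equals f(w) exactly, so the claim holds.

Valid. The derivative of G reproduces f.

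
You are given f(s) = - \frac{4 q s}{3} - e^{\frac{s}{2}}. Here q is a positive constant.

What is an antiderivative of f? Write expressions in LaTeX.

An antiderivative is F(s) = \frac{2 \left(- q s^{2} - 3 e^{\frac{s}{2}}\right)}{3}.

The integrand splits into summands that can be handled one at a time.
Check: d/ds[\frac{2 \left(- q s^{2} - 3 e^{\frac{s}{2}}\right)}{3}] = - \frac{4 q s}{3} - e^{\frac{s}{2}} = f(s).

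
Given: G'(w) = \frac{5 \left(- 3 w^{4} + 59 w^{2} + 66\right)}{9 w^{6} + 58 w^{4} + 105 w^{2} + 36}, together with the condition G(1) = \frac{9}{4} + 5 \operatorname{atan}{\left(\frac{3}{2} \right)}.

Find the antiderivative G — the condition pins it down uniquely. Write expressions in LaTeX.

Differentiate the proposed G(w) back; it has to land on the given G'(w).
A general antiderivative is \frac{5 w}{w^{2} + 3} + 5 \operatorname{atan}{\left(\frac{3 w}{2} \right)} + C.
The condition gives C = \frac{9}{4} + 5 \operatorname{atan}{\left(\frac{3}{2} \right)} - (\frac{5}{4} + 5 \operatorname{atan}{\left(\frac{3}{2} \right)}) = 1.
So G(w) = \frac{5 w}{w^{2} + 3} + 5 \operatorname{atan}{\left(\frac{3 w}{2} \right)} + 1.
Check: d/dw[\frac{5 w}{w^{2} + 3} + 5 \operatorname{atan}{\left(\frac{3 w}{2} \right)} + 1] = \frac{- 15 w^{4} + 295 w^{2} + 330}{9 w^{6} + 58 w^{4} + 105 w^{2} + 36}, which equals G'(w).

G(w) = \frac{5 w}{w^{2} + 3} + 5 \operatorname{atan}{\left(\frac{3 w}{2} \right)} + 1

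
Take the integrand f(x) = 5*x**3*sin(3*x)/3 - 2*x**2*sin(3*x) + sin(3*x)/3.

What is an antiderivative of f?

The integrand splits into summands that can be handled one at a time.
Check: d/dx[-(45*x**3*cos(3*x) - 45*x**2*sin(3*x) - 54*x**2*cos(3*x) + 36*x*sin(3*x) - 30*x*cos(3*x) + 10*sin(3*x) + 21*cos(3*x))/81] = 5*x**3*sin(3*x)/3 - 2*x**2*sin(3*x) + sin(3*x)/3 = f(x).

An antiderivative is F(x) = -(45*x**3*cos(3*x) - 45*x**2*sin(3*x) - 54*x**2*cos(3*x) + 36*x*sin(3*x) - 30*x*cos(3*x) + 10*sin(3*x) + 21*cos(3*x))/81.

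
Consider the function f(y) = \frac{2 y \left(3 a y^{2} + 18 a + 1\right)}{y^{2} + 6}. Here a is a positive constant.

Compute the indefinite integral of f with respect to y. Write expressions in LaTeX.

F(y) = 3 a y^{2} + \log{\left(y^{2} + 6 \right)} + C

Any candidate F(y) must reproduce f(y) exactly when differentiated.
Check: d/dy[3 a y^{2} + \log{\left(y^{2} + 6 \right)}] = \frac{6 a y^{3} + 36 a y + 2 y}{y^{2} + 6}, which equals f(y).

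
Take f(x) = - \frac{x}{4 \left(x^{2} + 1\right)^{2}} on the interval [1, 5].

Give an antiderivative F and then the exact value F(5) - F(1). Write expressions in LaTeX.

f matches the chain-rule pattern g'(h)*h' with inner function h(x) = 8 x^{2} + 8; substituting u = h(x) collapses the integral.
F(x) = \frac{1}{8 x^{2} + 8} is an antiderivative of f.
Check: d/dx[\frac{1}{8 x^{2} + 8}] = - \frac{x}{4 x^{4} + 8 x^{2} + 4}, which equals f(x).
F(5) = \frac{1}{208}; F(1) = \frac{1}{16}.
Integral = F(5) - F(1) = - \frac{3}{52}.

Antiderivative: F(x) = \frac{1}{8 x^{2} + 8}; value = - \frac{3}{52}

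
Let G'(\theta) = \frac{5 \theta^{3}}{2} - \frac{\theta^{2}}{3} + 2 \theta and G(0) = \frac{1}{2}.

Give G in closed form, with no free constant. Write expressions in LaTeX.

Integrate term by term and add the pieces.
A general antiderivative is \frac{5 \theta^{4}}{8} - \frac{\theta^{3}}{9} + \theta^{2} + C.
The condition gives C = \frac{1}{2} - (0) = \frac{1}{2}.
So G(\theta) = \frac{45 \theta^{4} - 8 \theta^{3} + 72 \theta^{2} + 36}{72}.
Check: d/d\theta[\frac{45 \theta^{4} - 8 \theta^{3} + 72 \theta^{2} + 36}{72}] = \frac{5 \theta^{3}}{2} - \frac{\theta^{2}}{3} + 2 \theta = G'(\theta).

G(\theta) = \frac{45 \theta^{4} - 8 \theta^{3} + 72 \theta^{2} + 36}{72}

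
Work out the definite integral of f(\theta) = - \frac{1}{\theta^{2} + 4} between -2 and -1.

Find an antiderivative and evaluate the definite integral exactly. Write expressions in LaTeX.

Antiderivative: F(\theta) = - \frac{\operatorname{atan}{\left(\frac{\theta}{2} \right)}}{2}; value = - \frac{\pi}{8} + \frac{\operatorname{atan}{\left(\frac{1}{2} \right)}}{2}

Recover f(\theta) by differentiating a candidate F(\theta); any mismatch rules it out.
F(\theta) = - \frac{\operatorname{atan}{\left(\frac{\theta}{2} \right)}}{2} is an antiderivative of f.
Check: d/d\theta[- \frac{\operatorname{atan}{\left(\frac{\theta}{2} \right)}}{2}] = - \frac{1}{\theta^{2} + 4} = f(\theta).
F(-1) = \frac{\operatorname{atan}{\left(\frac{1}{2} \right)}}{2}; F(-2) = \frac{\pi}{8}.
Integral = F(-1) - F(-2) = - \frac{\pi}{8} + \frac{\operatorname{atan}{\left(\frac{1}{2} \right)}}{2}.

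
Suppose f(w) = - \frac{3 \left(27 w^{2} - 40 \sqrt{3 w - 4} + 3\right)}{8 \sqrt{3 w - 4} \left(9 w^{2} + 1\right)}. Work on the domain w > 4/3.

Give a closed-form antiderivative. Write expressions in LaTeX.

Differentiate the proposed F(w) back; it has to land on f(w) exactly.
Check: d/dw[- \frac{3 \sqrt{3 w - 4}}{4} + 5 \operatorname{atan}{\left(3 w \right)}] = \frac{- 81 w^{2} + 120 \sqrt{3 w - 4} - 9}{72 w^{2} \sqrt{3 w - 4} + 8 \sqrt{3 w - 4}}, which equals f(w).

An antiderivative is F(w) = - \frac{3 \sqrt{3 w - 4}}{4} + 5 \operatorname{atan}{\left(3 w \right)}.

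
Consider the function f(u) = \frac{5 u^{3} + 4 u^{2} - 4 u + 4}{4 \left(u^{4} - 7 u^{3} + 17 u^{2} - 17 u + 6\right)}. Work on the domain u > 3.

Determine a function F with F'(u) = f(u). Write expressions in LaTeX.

Factor the denominator (4 \left(u - 3\right) \left(u - 2\right) \left(u - 1\right)^{2}) and decompose: f = \frac{65}{16 \left(u - 1\right)} + \frac{9}{8 \left(u - 1\right)^{2}} - \frac{13}{u - 2} + \frac{163}{16 \left(u - 3\right)}; each piece integrates to a log, atan, or power term.
Check: d/du[\frac{163 \left(u - 1\right) \log{\left(u - 3 \right)} - 208 \left(u - 1\right) \log{\left(u - 2 \right)} + 65 \left(u - 1\right) \log{\left(u - 1 \right)} - 18}{16 \left(u - 1\right)}] = \frac{5 u^{3} + 4 u^{2} - 4 u + 4}{4 u^{4} - 28 u^{3} + 68 u^{2} - 68 u + 24}, which equals f(u).

An antiderivative is F(u) = \frac{163 \left(u - 1\right) \log{\left(u - 3 \right)} - 208 \left(u - 1\right) \log{\left(u - 2 \right)} + 65 \left(u - 1\right) \log{\left(u - 1 \right)} - 18}{16 \left(u - 1\right)}.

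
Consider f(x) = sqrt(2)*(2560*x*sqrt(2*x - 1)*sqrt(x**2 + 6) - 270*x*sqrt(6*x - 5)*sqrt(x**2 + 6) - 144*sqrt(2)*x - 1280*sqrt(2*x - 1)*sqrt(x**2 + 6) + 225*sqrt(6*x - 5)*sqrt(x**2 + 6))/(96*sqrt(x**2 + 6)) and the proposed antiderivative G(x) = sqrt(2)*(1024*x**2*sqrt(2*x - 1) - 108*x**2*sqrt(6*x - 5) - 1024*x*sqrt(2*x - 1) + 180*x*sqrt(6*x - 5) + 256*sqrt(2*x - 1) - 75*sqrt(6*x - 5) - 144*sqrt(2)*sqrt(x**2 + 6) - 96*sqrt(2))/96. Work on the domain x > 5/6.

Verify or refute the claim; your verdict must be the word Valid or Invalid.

Valid - the claim checks out under differentiation.

d/dx[G] = (-1620*sqrt(2)*x**2*sqrt(2*x - 1)*sqrt(x**2 + 6) + 5120*sqrt(2)*x**2*sqrt(6*x - 5)*sqrt(x**2 + 6) - 288*x*sqrt(2*x - 1)*sqrt(6*x - 5) + 2700*sqrt(2)*x*sqrt(2*x - 1)*sqrt(x**2 + 6) - 5120*sqrt(2)*x*sqrt(6*x - 5)*sqrt(x**2 + 6) - 1125*sqrt(2)*sqrt(2*x - 1)*sqrt(x**2 + 6) + 1280*sqrt(2)*sqrt(6*x - 5)*sqrt(x**2 + 6))/(96*sqrt(2*x - 1)*sqrt(6*x - 5)*sqrt(x**2 + 6))
This equals f(x) exactly, so the claim holds.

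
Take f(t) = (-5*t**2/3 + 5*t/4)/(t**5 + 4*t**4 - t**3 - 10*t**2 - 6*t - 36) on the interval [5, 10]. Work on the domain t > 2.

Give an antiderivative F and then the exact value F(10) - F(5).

Factor the denominator (12*(t - 2)*(t + 3)**2*(t**2 + 2)) and decompose: f = -5*(19*t + 119)/(4356*(t**2 + 2)) + 6/(121*(t + 3)) + 15/(44*(t + 3)**2) - 1/(36*(t - 2)); each piece integrates to a log, atan, or power term.
F(t) = -log(t - 2)/36 + 6*log(t + 3)/121 - 95*log(t**2 + 2)/8712 - 595*sqrt(2)*atan(sqrt(2)*t/2)/8712 - 15/(44*t + 132) is an antiderivative of f.
Check: d/dt[-log(t - 2)/36 + 6*log(t + 3)/121 - 95*log(t**2 + 2)/8712 - 595*sqrt(2)*atan(sqrt(2)*t/2)/8712 - 15/(44*t + 132)] = (-20*t**2 + 15*t)/(12*t**5 + 48*t**4 - 12*t**3 - 120*t**2 - 72*t - 432), which equals f(t).
F(10) = -595*sqrt(2)*atan(5*sqrt(2))/8712 - log(8)/36 - 95*log(102)/8712 - 15/572 + 6*log(13)/121; F(5) = -595*sqrt(2)*atan(5*sqrt(2)/2)/8712 - 15/352 - 95*log(27)/8712 - log(3)/36 + 6*log(8)/121.
Integral = F(10) - F(5) = -337*log(8)/4356 - 595*sqrt(2)*atan(5*sqrt(2))/8712 - 95*log(102)/8712 + 75/4576 + log(3)/36 + 95*log(27)/8712 + 595*sqrt(2)*atan(5*sqrt(2)/2)/8712 + 6*log(13)/121.

Antiderivative: F(t) = -log(t - 2)/36 + 6*log(t + 3)/121 - 95*log(t**2 + 2)/8712 - 595*sqrt(2)*atan(sqrt(2)*t/2)/8712 - 15/(44*t + 132); value = -337*log(8)/4356 - 595*sqrt(2)*atan(5*sqrt(2))/8712 - 95*log(102)/8712 + 75/4576 + log(3)/36 + 95*log(27)/8712 + 595*sqrt(2)*atan(5*sqrt(2)/2)/8712 + 6*log(13)/121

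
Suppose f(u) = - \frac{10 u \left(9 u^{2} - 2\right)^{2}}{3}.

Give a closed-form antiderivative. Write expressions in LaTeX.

The substitution w = 3 u^{2} - \frac{2}{3} works: f is exactly (dF/dw)*(dw/du) for that inner function.
Check: d/du[- \frac{5 \left(3 u^{2} - \frac{2}{3}\right)^{3}}{3}] = - 270 u^{5} + 120 u^{3} - \frac{40 u}{3}, which equals f(u).

An antiderivative is F(u) = - \frac{5 \left(3 u^{2} - \frac{2}{3}\right)^{3}}{3}.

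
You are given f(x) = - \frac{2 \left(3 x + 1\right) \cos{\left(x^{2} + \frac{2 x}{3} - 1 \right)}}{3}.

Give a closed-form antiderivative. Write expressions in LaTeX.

An antiderivative is F(x) = - \sin{\left(x^{2} + \frac{2 x}{3} - 1 \right)}.

f matches the chain-rule pattern g'(h)*h' with inner function h(x) = x^{2} + \frac{2 x}{3} - 1; substituting u = h(x) collapses the integral.
Check: d/dx[- \sin{\left(x^{2} + \frac{2 x}{3} - 1 \right)}] = - 2 x \cos{\left(x^{2} + \frac{2 x}{3} - 1 \right)} - \frac{2 \cos{\left(x^{2} + \frac{2 x}{3} - 1 \right)}}{3}, which equals f(x).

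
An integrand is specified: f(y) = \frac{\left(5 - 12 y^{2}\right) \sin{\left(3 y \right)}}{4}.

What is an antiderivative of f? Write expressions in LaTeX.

An antiderivative F(y) passes only if d/dy[F] lands on f(y) exactly.
Check: d/dy[y^{2} \cos{\left(3 y \right)} - \frac{2 y \sin{\left(3 y \right)}}{3} - \frac{23 \cos{\left(3 y \right)}}{36}] = - 3 y^{2} \sin{\left(3 y \right)} + \frac{5 \sin{\left(3 y \right)}}{4}, which equals f(y).

An antiderivative is F(y) = y^{2} \cos{\left(3 y \right)} - \frac{2 y \sin{\left(3 y \right)}}{3} - \frac{23 \cos{\left(3 y \right)}}{36}.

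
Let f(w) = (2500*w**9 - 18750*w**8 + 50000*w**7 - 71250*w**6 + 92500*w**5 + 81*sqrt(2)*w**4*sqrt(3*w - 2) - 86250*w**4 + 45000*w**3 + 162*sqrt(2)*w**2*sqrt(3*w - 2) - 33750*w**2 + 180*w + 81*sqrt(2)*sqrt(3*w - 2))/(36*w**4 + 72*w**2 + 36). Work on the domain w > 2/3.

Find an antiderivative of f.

An antiderivative is F(w) = 625*w**6/54 - 625*w**5/6 + 625*w**4/2 - 625*w**3/2 + 3*w*sqrt(3*w/2 - 1) - 2*sqrt(3*w/2 - 1) - 5/(2*w**2 + 2).

A first test for any F(w): its w-derivative must equal f(w) identically.
Check: d/dw[625*w**6/54 - 625*w**5/6 + 625*w**4/2 - 625*w**3/2 + 3*w*sqrt(3*w/2 - 1) - 2*sqrt(3*w/2 - 1) - 5/(2*w**2 + 2)] = (1250*sqrt(2)*w**9*sqrt(3*w - 2) - 9375*sqrt(2)*w**8*sqrt(3*w - 2) + 25000*sqrt(2)*w**7*sqrt(3*w - 2) - 35625*sqrt(2)*w**6*sqrt(3*w - 2) + 46250*sqrt(2)*w**5*sqrt(3*w - 2) + 243*w**5 - 43125*sqrt(2)*w**4*sqrt(3*w - 2) - 162*w**4 + 22500*sqrt(2)*w**3*sqrt(3*w - 2) + 486*w**3 - 16875*sqrt(2)*w**2*sqrt(3*w - 2) - 324*w**2 + 90*sqrt(2)*w*sqrt(3*w - 2) + 243*w - 162)/(18*sqrt(2)*w**4*sqrt(3*w - 2) + 36*sqrt(2)*w**2*sqrt(3*w - 2) + 18*sqrt(2)*sqrt(3*w - 2)), which equals f(w).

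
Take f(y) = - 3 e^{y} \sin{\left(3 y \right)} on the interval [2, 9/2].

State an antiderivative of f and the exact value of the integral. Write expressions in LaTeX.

Any candidate F(y) must reproduce f(y) exactly when differentiated.
F(y) = - \frac{3 e^{y} \sin{\left(3 y \right)}}{10} + \frac{9 e^{y} \cos{\left(3 y \right)}}{10} is an antiderivative of f.
Check: d/dy[- \frac{3 e^{y} \sin{\left(3 y \right)}}{10} + \frac{9 e^{y} \cos{\left(3 y \right)}}{10}] = - 3 e^{y} \sin{\left(3 y \right)} = f(y).
F(9/2) = - \frac{3 e^{\frac{9}{2}} \sin{\left(\frac{27}{2} \right)}}{10} + \frac{9 e^{\frac{9}{2}} \cos{\left(\frac{27}{2} \right)}}{10}; F(2) = - \frac{3 e^{2} \sin{\left(6 \right)}}{10} + \frac{9 e^{2} \cos{\left(6 \right)}}{10}.
Integral = F(9/2) - F(2) = - \frac{3 e^{\frac{9}{2}} \sin{\left(\frac{27}{2} \right)}}{10} - \frac{9 e^{2} \cos{\left(6 \right)}}{10} + \frac{3 e^{2} \sin{\left(6 \right)}}{10} + \frac{9 e^{\frac{9}{2}} \cos{\left(\frac{27}{2} \right)}}{10}.

Antiderivative: F(y) = - \frac{3 e^{y} \sin{\left(3 y \right)}}{10} + \frac{9 e^{y} \cos{\left(3 y \right)}}{10}; value = - \frac{3 e^{\frac{9}{2}} \sin{\left(\frac{27}{2} \right)}}{10} - \frac{9 e^{2} \cos{\left(6 \right)}}{10} + \frac{3 e^{2} \sin{\left(6 \right)}}{10} + \frac{9 e^{\frac{9}{2}} \cos{\left(\frac{27}{2} \right)}}{10}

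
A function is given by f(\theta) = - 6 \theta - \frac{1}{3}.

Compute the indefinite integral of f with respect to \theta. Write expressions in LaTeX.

Recover f(\theta) by differentiating a candidate F(\theta); any mismatch rules it out.
Check: d/d\theta[- \frac{\theta \left(9 \theta + 1\right)}{3}] = - 6 \theta - \frac{1}{3} = f(\theta).

F(\theta) = - \frac{\theta \left(9 \theta + 1\right)}{3} + C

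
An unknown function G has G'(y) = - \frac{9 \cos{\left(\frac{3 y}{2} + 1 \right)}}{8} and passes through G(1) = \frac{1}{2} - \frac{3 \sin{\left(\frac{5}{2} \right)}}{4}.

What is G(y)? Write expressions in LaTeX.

G(y) = \frac{1}{2} - \frac{3 \sin{\left(\frac{3 y}{2} + 1 \right)}}{4}

A first test for any G(y): its y-derivative must equal the given G'(y).
A general antiderivative is - \frac{3 \sin{\left(\frac{3 y}{2} + 1 \right)}}{4} + C.
The condition gives C = \frac{1}{2} - \frac{3 \sin{\left(\frac{5}{2} \right)}}{4} - (- \frac{3 \sin{\left(\frac{5}{2} \right)}}{4}) = \frac{1}{2}.
So G(y) = \frac{1}{2} - \frac{3 \sin{\left(\frac{3 y}{2} + 1 \right)}}{4}.
Check: d/dy[\frac{1}{2} - \frac{3 \sin{\left(\frac{3 y}{2} + 1 \right)}}{4}] = - \frac{9 \cos{\left(\frac{3 y}{2} + 1 \right)}}{8} = G'(y).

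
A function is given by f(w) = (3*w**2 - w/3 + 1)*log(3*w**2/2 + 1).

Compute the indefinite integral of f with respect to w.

Check any antiderivative F(w) by computing F'(w) and comparing it with f(w).
Check: d/dw[(18*w**3*log(3*w**2/2 + 1) - 12*w**3 - 3*w**2*log(3*w**2/2 + 1) + 3*w**2 + 18*w*log(3*w**2/2 + 1) - 12*w - 2*log(w**2 + 2/3) + 4*sqrt(6)*atan(sqrt(6)*w/2))/18] = 3*w**2*log(3*w**2/2 + 1) - w*log(3*w**2/2 + 1)/3 + log(3*w**2/2 + 1), which equals f(w).

F(w) = (18*w**3*log(3*w**2/2 + 1) - 12*w**3 - 3*w**2*log(3*w**2/2 + 1) + 3*w**2 + 18*w*log(3*w**2/2 + 1) - 12*w - 2*log(w**2 + 2/3) + 4*sqrt(6)*atan(sqrt(6)*w/2))/18 + C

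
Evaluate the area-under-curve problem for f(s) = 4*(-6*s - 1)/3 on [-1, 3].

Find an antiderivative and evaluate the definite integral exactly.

Antiderivative: F(s) = -4*s**2 - 4*s/3; value = -112/3

Since d/ds undoes antidifferentiation here, F'(s) = f(s) is required of F(s).
F(s) = -4*s**2 - 4*s/3 is an antiderivative of f.
Check: d/ds[-4*s**2 - 4*s/3] = -8*s - 4/3, which equals f(s).
F(3) = -40; F(-1) = -8/3.
Integral = F(3) - F(-1) = -112/3.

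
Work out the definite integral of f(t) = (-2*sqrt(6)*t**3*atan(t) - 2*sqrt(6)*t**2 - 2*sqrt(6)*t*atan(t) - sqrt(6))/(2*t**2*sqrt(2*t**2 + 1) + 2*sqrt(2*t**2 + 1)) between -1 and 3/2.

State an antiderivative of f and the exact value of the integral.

f has the shape u'v + uv' for u = -sqrt(3*t**2 + 3/2) and v = atan(t) — it is the derivative of the product u*v.
F(t) = -sqrt(3*t**2 + 3/2)*atan(t) is an antiderivative of f.
Check: d/dt[-sqrt(3*t**2 + 3/2)*atan(t)] = (-2*sqrt(3)*t**3*atan(t) - 2*sqrt(3)*t**2 - 2*sqrt(3)*t*atan(t) - sqrt(3))/(sqrt(2)*t**2*sqrt(2*t**2 + 1) + sqrt(2)*sqrt(2*t**2 + 1)), which equals f(t).
F(3/2) = -sqrt(33)*atan(3/2)/2; F(-1) = 3*sqrt(2)*pi/8.
Integral = F(3/2) - F(-1) = -sqrt(33)*atan(3/2)/2 - 3*sqrt(2)*pi/8.

Antiderivative: F(t) = -sqrt(3*t**2 + 3/2)*atan(t); value = -sqrt(33)*atan(3/2)/2 - 3*sqrt(2)*pi/8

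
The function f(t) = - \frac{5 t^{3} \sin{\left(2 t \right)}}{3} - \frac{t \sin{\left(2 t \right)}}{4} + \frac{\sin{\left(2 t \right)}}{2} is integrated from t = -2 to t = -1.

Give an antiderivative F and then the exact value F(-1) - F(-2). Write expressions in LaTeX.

The integrand splits into summands that can be handled one at a time.
F(t) = \frac{5 t^{3} \cos{\left(2 t \right)}}{6} - \frac{5 t^{2} \sin{\left(2 t \right)}}{4} - \frac{9 t \cos{\left(2 t \right)}}{8} + \frac{9 \sin{\left(2 t \right)}}{16} - \frac{\cos{\left(2 t \right)}}{4} is an antiderivative of f.
Check: d/dt[\frac{5 t^{3} \cos{\left(2 t \right)}}{6} - \frac{5 t^{2} \sin{\left(2 t \right)}}{4} - \frac{9 t \cos{\left(2 t \right)}}{8} + \frac{9 \sin{\left(2 t \right)}}{16} - \frac{\cos{\left(2 t \right)}}{4}] = - \frac{5 t^{3} \sin{\left(2 t \right)}}{3} - \frac{t \sin{\left(2 t \right)}}{4} + \frac{\sin{\left(2 t \right)}}{2} = f(t).
F(-1) = \frac{\cos{\left(2 \right)}}{24} + \frac{11 \sin{\left(2 \right)}}{16}; F(-2) = \frac{71 \sin{\left(4 \right)}}{16} - \frac{14 \cos{\left(4 \right)}}{3}.
Integral = F(-1) - F(-2) = \frac{14 \cos{\left(4 \right)}}{3} + \frac{\cos{\left(2 \right)}}{24} + \frac{11 \sin{\left(2 \right)}}{16} - \frac{71 \sin{\left(4 \right)}}{16}.

Antiderivative: F(t) = \frac{5 t^{3} \cos{\left(2 t \right)}}{6} - \frac{5 t^{2} \sin{\left(2 t \right)}}{4} - \frac{9 t \cos{\left(2 t \right)}}{8} + \frac{9 \sin{\left(2 t \right)}}{16} - \frac{\cos{\left(2 t \right)}}{4}; value = \frac{14 \cos{\left(4 \right)}}{3} + \frac{\cos{\left(2 \right)}}{24} + \frac{11 \sin{\left(2 \right)}}{16} - \frac{71 \sin{\left(4 \right)}}{16}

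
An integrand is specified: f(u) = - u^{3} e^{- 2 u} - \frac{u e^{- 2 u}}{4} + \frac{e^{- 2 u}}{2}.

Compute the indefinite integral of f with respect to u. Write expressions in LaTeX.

F(u) = \frac{\left(8 u^{3} + 12 u^{2} + 14 u + 3\right) e^{- 2 u}}{16} + C

f has the shape v'r + vr' for v = \frac{u^{3}}{2} + \frac{3 u^{2}}{4} + \frac{7 u}{8} + \frac{3}{16} and r = e^{- 2 u} — it is the derivative of the product v*r.
Check: d/du[\frac{\left(8 u^{3} + 12 u^{2} + 14 u + 3\right) e^{- 2 u}}{16}] = \frac{\left(- 4 u^{3} - u + 2\right) e^{- 2 u}}{4}, which equals f(u).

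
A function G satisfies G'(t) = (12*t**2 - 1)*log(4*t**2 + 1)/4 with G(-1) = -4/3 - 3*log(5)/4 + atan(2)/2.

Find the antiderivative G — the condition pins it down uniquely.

A first test for any G(t): its t-derivative must equal the given G'(t).
A general antiderivative is -2*t**3/3 + t + (t**3 - t/4)*log(4*t**2 + 1) - atan(2*t)/2 + C.
The condition gives C = -4/3 - 3*log(5)/4 + atan(2)/2 - (-3*log(5)/4 - 1/3 + atan(2)/2) = -1.
So G(t) = -2*t**3/3 + t + (t**3 - t/4)*log(4*t**2 + 1) - atan(2*t)/2 - 1.
Check: d/dt[-2*t**3/3 + t + (t**3 - t/4)*log(4*t**2 + 1) - atan(2*t)/2 - 1] = 3*t**2*log(4*t**2 + 1) - log(4*t**2 + 1)/4, which equals G'(t).

G(t) = -2*t**3/3 + t + (t**3 - t/4)*log(4*t**2 + 1) - atan(2*t)/2 - 1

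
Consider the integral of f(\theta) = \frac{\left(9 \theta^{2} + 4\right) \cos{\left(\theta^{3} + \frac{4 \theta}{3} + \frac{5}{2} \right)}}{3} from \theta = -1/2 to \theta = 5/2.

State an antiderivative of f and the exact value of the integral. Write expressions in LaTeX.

Antiderivative: F(\theta) = \sin{\left(\theta^{3} + \frac{4 \theta}{3} + \frac{5}{2} \right)}; value = - \sin{\left(\frac{41}{24} \right)} + \sin{\left(\frac{515}{24} \right)}

f matches the chain-rule pattern g'(h)*h' with inner function h(\theta) = \theta^{3} + \frac{4 \theta}{3} + \frac{5}{2}; substituting u = h(\theta) collapses the integral.
F(\theta) = \sin{\left(\theta^{3} + \frac{4 \theta}{3} + \frac{5}{2} \right)} is an antiderivative of f.
Check: d/d\theta[\sin{\left(\theta^{3} + \frac{4 \theta}{3} + \frac{5}{2} \right)}] = 3 \theta^{2} \cos{\left(\theta^{3} + \frac{4 \theta}{3} + \frac{5}{2} \right)} + \frac{4 \cos{\left(\theta^{3} + \frac{4 \theta}{3} + \frac{5}{2} \right)}}{3}, which equals f(\theta).
F(5/2) = \sin{\left(\frac{515}{24} \right)}; F(-1/2) = \sin{\left(\frac{41}{24} \right)}.
Integral = F(5/2) - F(-1/2) = - \sin{\left(\frac{41}{24} \right)} + \sin{\left(\frac{515}{24} \right)}.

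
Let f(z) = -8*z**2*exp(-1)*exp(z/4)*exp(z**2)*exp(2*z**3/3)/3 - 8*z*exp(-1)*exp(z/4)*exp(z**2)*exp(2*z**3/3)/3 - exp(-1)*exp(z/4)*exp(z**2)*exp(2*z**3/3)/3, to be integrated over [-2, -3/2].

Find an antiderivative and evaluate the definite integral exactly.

Antiderivative: F(z) = -4*exp(-1)*exp(z/4)*exp(z**2)*exp(2*z**3/3)/3; value = -4*exp(-11/8)/3 + 4*exp(-17/6)/3

The substitution u = 2*z**3/3 + z**2 + z/4 - 1 works: f is exactly (dF/du)*(du/dz) for that inner function.
F(z) = -4*exp(-1)*exp(z/4)*exp(z**2)*exp(2*z**3/3)/3 is an antiderivative of f.
Check: d/dz[-4*exp(-1)*exp(z/4)*exp(z**2)*exp(2*z**3/3)/3] = (-8*z**2*exp(z/4)*exp(z**2)*exp(2*z**3/3) - 8*z*exp(z/4)*exp(z**2)*exp(2*z**3/3) - exp(z/4)*exp(z**2)*exp(2*z**3/3))*exp(-1)/3, which equals f(z).
F(-3/2) = -4*exp(-11/8)/3; F(-2) = -4*exp(-17/6)/3.
Integral = F(-3/2) - F(-2) = -4*exp(-11/8)/3 + 4*exp(-17/6)/3.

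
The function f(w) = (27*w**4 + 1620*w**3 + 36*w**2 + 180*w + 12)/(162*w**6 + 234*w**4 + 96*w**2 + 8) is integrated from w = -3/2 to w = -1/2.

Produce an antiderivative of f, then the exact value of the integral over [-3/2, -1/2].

Antiderivative: F(w) = atan(3*w)/2 - 5/(w**2 + 2/3); value = -288/77 - atan(3/2)/2 + atan(9/2)/2

For F(w) to be correct the identity F'(w) - f(w) = 0 must hold.
F(w) = atan(3*w)/2 - 5/(w**2 + 2/3) is an antiderivative of f.
Check: d/dw[atan(3*w)/2 - 5/(w**2 + 2/3)] = (27*w**4 + 1620*w**3 + 36*w**2 + 180*w + 12)/(162*w**6 + 234*w**4 + 96*w**2 + 8) = f(w).
F(-1/2) = -60/11 - atan(3/2)/2; F(-3/2) = -12/7 - atan(9/2)/2.
Integral = F(-1/2) - F(-3/2) = -288/77 - atan(3/2)/2 + atan(9/2)/2.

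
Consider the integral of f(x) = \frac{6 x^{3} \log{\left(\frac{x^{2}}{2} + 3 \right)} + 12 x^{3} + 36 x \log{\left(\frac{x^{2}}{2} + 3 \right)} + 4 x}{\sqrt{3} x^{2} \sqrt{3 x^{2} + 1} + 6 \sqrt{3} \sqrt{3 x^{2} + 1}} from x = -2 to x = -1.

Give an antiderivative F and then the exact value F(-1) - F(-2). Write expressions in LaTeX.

Antiderivative: F(x) = \frac{2 \sqrt{3} \sqrt{3 x^{2} + 1} \log{\left(\frac{x^{2}}{2} + 3 \right)}}{3}; value = - \frac{2 \sqrt{39} \log{\left(5 \right)}}{3} + \frac{4 \sqrt{3} \log{\left(\frac{7}{2} \right)}}{3}

Recognize the product-rule pattern: f = u'v + uv' with u = 2 \sqrt{x^{2} + \frac{1}{3}}, v = \log{\left(\frac{x^{2}}{2} + 3 \right)}, so integration by parts undoes it.
F(x) = \frac{2 \sqrt{3} \sqrt{3 x^{2} + 1} \log{\left(\frac{x^{2}}{2} + 3 \right)}}{3} is an antiderivative of f.
Check: d/dx[\frac{2 \sqrt{3} \sqrt{3 x^{2} + 1} \log{\left(\frac{x^{2}}{2} + 3 \right)}}{3}] = \frac{6 \sqrt{3} x^{3} \log{\left(\frac{x^{2}}{2} + 3 \right)} + 12 \sqrt{3} x^{3} + 36 \sqrt{3} x \log{\left(\frac{x^{2}}{2} + 3 \right)} + 4 \sqrt{3} x}{3 x^{2} \sqrt{3 x^{2} + 1} + 18 \sqrt{3 x^{2} + 1}}, which equals f(x).
F(-1) = \frac{4 \sqrt{3} \log{\left(\frac{7}{2} \right)}}{3}; F(-2) = \frac{2 \sqrt{39} \log{\left(5 \right)}}{3}.
Integral = F(-1) - F(-2) = - \frac{2 \sqrt{39} \log{\left(5 \right)}}{3} + \frac{4 \sqrt{3} \log{\left(\frac{7}{2} \right)}}{3}.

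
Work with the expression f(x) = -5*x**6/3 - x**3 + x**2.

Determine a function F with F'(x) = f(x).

Integrate term by term and add the pieces.
Check: d/dx[-5*x**7/21 - x**4/4 + x**3/3] = -5*x**6/3 - x**3 + x**2 = f(x).

An antiderivative is F(x) = -5*x**7/21 - x**4/4 + x**3/3.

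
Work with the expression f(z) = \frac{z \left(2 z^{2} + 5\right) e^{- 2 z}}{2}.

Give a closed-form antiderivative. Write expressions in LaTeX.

An antiderivative is F(z) = \frac{\left(- 2 z^{3} - 3 z^{2} - 8 z - 4\right) e^{- 2 z}}{4}.

Recognize the product-rule pattern: f = u'v + uv' with u = - \frac{z^{3}}{2} - \frac{3 z^{2}}{4} - 2 z - 1, v = e^{- 2 z}, so integration by parts undoes it.
Check: d/dz[\frac{\left(- 2 z^{3} - 3 z^{2} - 8 z - 4\right) e^{- 2 z}}{4}] = \frac{\left(2 z^{3} + 5 z\right) e^{- 2 z}}{2}, which equals f(z).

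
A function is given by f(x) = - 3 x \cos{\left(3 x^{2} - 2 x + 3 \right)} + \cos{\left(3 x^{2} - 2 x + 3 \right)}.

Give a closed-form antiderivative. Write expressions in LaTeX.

f matches the chain-rule pattern g'(h)*h' with inner function h(x) = 3 x^{2} - 2 x + 3; substituting u = h(x) collapses the integral.
Check: d/dx[- \frac{\sin{\left(3 x^{2} - 2 x + 3 \right)}}{2}] = - 3 x \cos{\left(3 x^{2} - 2 x + 3 \right)} + \cos{\left(3 x^{2} - 2 x + 3 \right)} = f(x).

An antiderivative is F(x) = - \frac{\sin{\left(3 x^{2} - 2 x + 3 \right)}}{2}.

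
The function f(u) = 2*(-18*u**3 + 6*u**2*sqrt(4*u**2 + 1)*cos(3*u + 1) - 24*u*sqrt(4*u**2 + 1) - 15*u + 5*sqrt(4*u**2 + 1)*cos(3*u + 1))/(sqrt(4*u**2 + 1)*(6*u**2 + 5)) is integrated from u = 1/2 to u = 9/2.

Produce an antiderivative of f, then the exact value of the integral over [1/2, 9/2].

Antiderivative: F(u) = -3*sqrt(4*u**2 + 1)/2 - 4*log(3*u**2 + 5/2) + 2*sin(3*u + 1)/3; value = -4*log(253/4) - 3*sqrt(82)/2 - 2*sin(5/2)/3 + 2*sin(29/2)/3 + 3*sqrt(2)/2 + 4*log(13/4)

An antiderivative F(u) passes only if d/du[F] lands on f(u) exactly.
F(u) = -3*sqrt(4*u**2 + 1)/2 - 4*log(3*u**2 + 5/2) + 2*sin(3*u + 1)/3 is an antiderivative of f.
Check: d/du[-3*sqrt(4*u**2 + 1)/2 - 4*log(3*u**2 + 5/2) + 2*sin(3*u + 1)/3] = (-36*u**3 + 12*u**2*sqrt(4*u**2 + 1)*cos(3*u + 1) - 48*u*sqrt(4*u**2 + 1) - 30*u + 10*sqrt(4*u**2 + 1)*cos(3*u + 1))/(6*u**2*sqrt(4*u**2 + 1) + 5*sqrt(4*u**2 + 1)), which equals f(u).
F(9/2) = -4*log(253/4) - 3*sqrt(82)/2 + 2*sin(29/2)/3; F(1/2) = -4*log(13/4) - 3*sqrt(2)/2 + 2*sin(5/2)/3.
Integral = F(9/2) - F(1/2) = -4*log(253/4) - 3*sqrt(82)/2 - 2*sin(5/2)/3 + 2*sin(29/2)/3 + 3*sqrt(2)/2 + 4*log(13/4).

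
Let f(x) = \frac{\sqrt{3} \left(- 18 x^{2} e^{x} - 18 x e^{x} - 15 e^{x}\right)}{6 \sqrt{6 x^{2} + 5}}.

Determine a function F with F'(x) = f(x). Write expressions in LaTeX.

An antiderivative is F(x) = - \frac{\sqrt{3} \sqrt{6 x^{2} + 5} e^{x}}{2}.

Recognize the product-rule pattern: f = u'v + uv' with u = - \frac{3 \sqrt{2 x^{2} + \frac{5}{3}}}{2}, v = e^{x}, so integration by parts undoes it.
Check: d/dx[- \frac{\sqrt{3} \sqrt{6 x^{2} + 5} e^{x}}{2}] = \frac{- 6 \sqrt{3} x^{2} e^{x} - 6 \sqrt{3} x e^{x} - 5 \sqrt{3} e^{x}}{2 \sqrt{6 x^{2} + 5}}, which equals f(x).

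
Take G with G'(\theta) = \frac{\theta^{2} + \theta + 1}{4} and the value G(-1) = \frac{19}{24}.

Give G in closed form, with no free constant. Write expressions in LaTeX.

Whatever form G(\theta) takes, its d/d\theta must return the stated G'(\theta).
A general antiderivative is \frac{\theta^{3}}{12} + \frac{\theta^{2}}{8} + \frac{\theta}{4} + C.
The condition gives C = \frac{19}{24} - (- \frac{5}{24}) = 1.
So G(\theta) = \frac{2 \theta^{3} + 3 \theta^{2} + 6 \theta + 24}{24}.
Check: d/d\theta[\frac{2 \theta^{3} + 3 \theta^{2} + 6 \theta + 24}{24}] = \frac{\theta^{2}}{4} + \frac{\theta}{4} + \frac{1}{4}, which equals G'(\theta).

G(\theta) = \frac{2 \theta^{3} + 3 \theta^{2} + 6 \theta + 24}{24}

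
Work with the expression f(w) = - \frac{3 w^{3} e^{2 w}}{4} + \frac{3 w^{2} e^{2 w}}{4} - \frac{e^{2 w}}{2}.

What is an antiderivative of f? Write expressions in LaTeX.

An antiderivative is F(w) = \frac{\left(- 12 w^{3} + 30 w^{2} - 30 w + 7\right) e^{2 w}}{32}.

f has the shape u'v + uv' for u = - \frac{3 w^{3}}{8} + \frac{15 w^{2}}{16} - \frac{15 w}{16} + \frac{7}{32} and v = e^{2 w} — it is the derivative of the product u*v.
Check: d/dw[\frac{\left(- 12 w^{3} + 30 w^{2} - 30 w + 7\right) e^{2 w}}{32}] = - \frac{3 w^{3} e^{2 w}}{4} + \frac{3 w^{2} e^{2 w}}{4} - \frac{e^{2 w}}{2} = f(w).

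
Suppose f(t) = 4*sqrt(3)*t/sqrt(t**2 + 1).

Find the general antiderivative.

F(t) = 4*sqrt(3*t**2 + 3) + C

f matches the chain-rule pattern g'(h)*h' with inner function h(t) = 3*t**2 + 3; substituting u = h(t) collapses the integral.
Check: d/dt[4*sqrt(3*t**2 + 3)] = 4*sqrt(3)*t/sqrt(t**2 + 1) = f(t).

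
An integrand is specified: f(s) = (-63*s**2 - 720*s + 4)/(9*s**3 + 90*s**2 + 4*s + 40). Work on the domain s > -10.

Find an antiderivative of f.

An antiderivative is F(s) = log(s/2 + 5) - 4*log(3*s**2/2 + 2/3).

A first test for any F(s): its s-derivative must equal f(s) identically.
Check: d/ds[log(s/2 + 5) - 4*log(3*s**2/2 + 2/3)] = (-63*s**2 - 720*s + 4)/(9*s**3 + 90*s**2 + 4*s + 40) = f(s).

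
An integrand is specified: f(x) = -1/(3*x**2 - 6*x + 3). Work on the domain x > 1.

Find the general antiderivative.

F(x) = 1/(3*x - 3) + C

A candidate is checked by its d/dx: the result must match f(x).
Check: d/dx[1/(3*x - 3)] = -1/(3*x**2 - 6*x + 3) = f(x).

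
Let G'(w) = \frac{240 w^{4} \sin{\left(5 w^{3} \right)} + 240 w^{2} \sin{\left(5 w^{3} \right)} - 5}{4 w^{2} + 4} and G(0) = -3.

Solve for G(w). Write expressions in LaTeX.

G(w) = - 4 \cos{\left(5 w^{3} \right)} - \frac{5 \operatorname{atan}{\left(w \right)}}{4} + 1

The proposed G(w) is checked by its d/dw: the result must match the given G'(w).
A general antiderivative is - 4 \cos{\left(5 w^{3} \right)} - \frac{5 \operatorname{atan}{\left(w \right)}}{4} + C.
The condition gives C = -3 - (-4) = 1.
So G(w) = - 4 \cos{\left(5 w^{3} \right)} - \frac{5 \operatorname{atan}{\left(w \right)}}{4} + 1.
Check: d/dw[- 4 \cos{\left(5 w^{3} \right)} - \frac{5 \operatorname{atan}{\left(w \right)}}{4} + 1] = \frac{240 w^{4} \sin{\left(5 w^{3} \right)} + 240 w^{2} \sin{\left(5 w^{3} \right)} - 5}{4 w^{2} + 4} = G'(w).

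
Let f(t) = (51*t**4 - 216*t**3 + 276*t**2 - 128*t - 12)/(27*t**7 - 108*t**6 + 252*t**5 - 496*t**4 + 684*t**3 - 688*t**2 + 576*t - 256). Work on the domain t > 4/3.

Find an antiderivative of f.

Differentiate the proposed F(t) back; it has to land on f(t) exactly.
Check: d/dt[1/(18*t**2 - 48*t + 32) - 2/(2*t**2 + 4)] = (51*t**4 - 216*t**3 + 276*t**2 - 128*t - 12)/(27*t**7 - 108*t**6 + 252*t**5 - 496*t**4 + 684*t**3 - 688*t**2 + 576*t - 256) = f(t).

An antiderivative is F(t) = 1/(18*t**2 - 48*t + 32) - 2/(2*t**2 + 4).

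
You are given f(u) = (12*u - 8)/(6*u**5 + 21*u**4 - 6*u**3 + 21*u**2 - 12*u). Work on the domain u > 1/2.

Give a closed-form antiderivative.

An antiderivative is F(u) = 2*log(u)/3 - 16*log(u - 1/2)/135 - 14*log(u + 4)/459 - 22*log(u**2 + 1)/85 - 16*atan(u)/255.

The denominator factors as 3*u*(u + 4)*(2*u - 1)*(u**2 + 1); partial fractions split f into directly integrable pieces: -4*(33*u + 4)/(255*(u**2 + 1)) - 32/(135*(2*u - 1)) - 14/(459*(u + 4)) + 2/(3*u).
Check: d/du[2*log(u)/3 - 16*log(u - 1/2)/135 - 14*log(u + 4)/459 - 22*log(u**2 + 1)/85 - 16*atan(u)/255] = (12*u - 8)/(6*u**5 + 21*u**4 - 6*u**3 + 21*u**2 - 12*u) = f(u).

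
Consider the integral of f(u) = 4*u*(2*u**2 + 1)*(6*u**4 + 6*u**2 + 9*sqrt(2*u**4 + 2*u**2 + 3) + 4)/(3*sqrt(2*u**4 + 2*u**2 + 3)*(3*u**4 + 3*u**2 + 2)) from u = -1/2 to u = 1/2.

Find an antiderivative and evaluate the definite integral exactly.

An antiderivative F(u) passes only if d/du[F] lands on f(u) exactly.
F(u) = 4*sqrt(2*u**4 + 2*u**2 + 3)/3 + 2*log(u**4 + u**2 + 2/3) is an antiderivative of f.
Check: d/du[4*sqrt(2*u**4 + 2*u**2 + 3)/3 + 2*log(u**4 + u**2 + 2/3)] = (48*u**7 + 72*u**5 + 72*u**3*sqrt(2*u**4 + 2*u**2 + 3) + 56*u**3 + 36*u*sqrt(2*u**4 + 2*u**2 + 3) + 16*u)/(9*u**4*sqrt(2*u**4 + 2*u**2 + 3) + 9*u**2*sqrt(2*u**4 + 2*u**2 + 3) + 6*sqrt(2*u**4 + 2*u**2 + 3)), which equals f(u).
F(1/2) = 2*log(47/48) + sqrt(58)/3; F(-1/2) = 2*log(47/48) + sqrt(58)/3.
Integral = F(1/2) - F(-1/2) = 0.

Antiderivative: F(u) = 4*sqrt(2*u**4 + 2*u**2 + 3)/3 + 2*log(u**4 + u**2 + 2/3); value = 0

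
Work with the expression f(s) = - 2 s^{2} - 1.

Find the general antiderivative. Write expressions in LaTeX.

F(s) = \frac{s \left(- 2 s^{2} - 3\right)}{3} + C

A first test for any F(s): its s-derivative must equal f(s) identically.
Check: d/ds[\frac{s \left(- 2 s^{2} - 3\right)}{3}] = - 2 s^{2} - 1 = f(s).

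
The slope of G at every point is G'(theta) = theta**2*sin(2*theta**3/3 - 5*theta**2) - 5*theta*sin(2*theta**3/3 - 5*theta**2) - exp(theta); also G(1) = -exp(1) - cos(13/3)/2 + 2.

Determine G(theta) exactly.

Integrate term by term and add the pieces.
A general antiderivative is -exp(theta) - cos(2*theta**3/3 - 5*theta**2)/2 + C.
The condition gives C = -exp(1) - cos(13/3)/2 + 2 - (-exp(1) - cos(13/3)/2) = 2.
So G(theta) = -exp(theta) - cos(2*theta**3/3 - 5*theta**2)/2 + 2.
Check: d/dtheta[-exp(theta) - cos(2*theta**3/3 - 5*theta**2)/2 + 2] = theta**2*sin(2*theta**3/3 - 5*theta**2) - 5*theta*sin(2*theta**3/3 - 5*theta**2) - exp(theta) = G'(theta).

G(theta) = -exp(theta) - cos(2*theta**3/3 - 5*theta**2)/2 + 2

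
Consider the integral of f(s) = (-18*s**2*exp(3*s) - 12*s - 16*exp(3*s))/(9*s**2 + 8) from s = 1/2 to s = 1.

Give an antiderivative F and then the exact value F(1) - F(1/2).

A first test for any F(s): its s-derivative must equal f(s) identically.
F(s) = 2*(-exp(3*s) - log(3*s**2/2 + 4/3))/3 is an antiderivative of f.
Check: d/ds[2*(-exp(3*s) - log(3*s**2/2 + 4/3))/3] = (-18*s**2*exp(3*s) - 12*s - 16*exp(3*s))/(9*s**2 + 8) = f(s).
F(1) = -2*exp(3)/3 - 2*log(17/6)/3; F(1/2) = -2*exp(3/2)/3 - 2*log(41/24)/3.
Integral = F(1) - F(1/2) = -2*exp(3)/3 - 2*log(17/6)/3 + 2*log(41/24)/3 + 2*exp(3/2)/3.

Antiderivative: F(s) = 2*(-exp(3*s) - log(3*s**2/2 + 4/3))/3; value = -2*exp(3)/3 - 2*log(17/6)/3 + 2*log(41/24)/3 + 2*exp(3/2)/3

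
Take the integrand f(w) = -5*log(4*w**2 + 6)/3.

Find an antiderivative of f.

An antiderivative is F(w) = -5*w*log(4*w**2 + 6)/3 + 10*w/3 - 5*sqrt(6)*atan(sqrt(6)*w/3)/3.

An antiderivative F(w) passes only if d/dw[F] lands on f(w) exactly.
Check: d/dw[-5*w*log(4*w**2 + 6)/3 + 10*w/3 - 5*sqrt(6)*atan(sqrt(6)*w/3)/3] = -5*log(2*w**2 + 3)/3 - 5*log(2)/3, which equals f(w).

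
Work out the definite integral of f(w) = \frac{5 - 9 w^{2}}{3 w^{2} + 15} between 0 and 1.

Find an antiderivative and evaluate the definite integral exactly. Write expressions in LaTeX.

Antiderivative: F(w) = - 3 w + \frac{10 \sqrt{5} \operatorname{atan}{\left(\frac{\sqrt{5} w}{5} \right)}}{3}; value = -3 + \frac{10 \sqrt{5} \operatorname{atan}{\left(\frac{\sqrt{5}}{5} \right)}}{3}

A first test for any F(w): its w-derivative must equal f(w) identically.
F(w) = - 3 w + \frac{10 \sqrt{5} \operatorname{atan}{\left(\frac{\sqrt{5} w}{5} \right)}}{3} is an antiderivative of f.
Check: d/dw[- 3 w + \frac{10 \sqrt{5} \operatorname{atan}{\left(\frac{\sqrt{5} w}{5} \right)}}{3}] = \frac{5 - 9 w^{2}}{3 w^{2} + 15} = f(w).
F(1) = -3 + \frac{10 \sqrt{5} \operatorname{atan}{\left(\frac{\sqrt{5}}{5} \right)}}{3}; F(0) = 0.
Integral = F(1) - F(0) = -3 + \frac{10 \sqrt{5} \operatorname{atan}{\left(\frac{\sqrt{5}}{5} \right)}}{3}.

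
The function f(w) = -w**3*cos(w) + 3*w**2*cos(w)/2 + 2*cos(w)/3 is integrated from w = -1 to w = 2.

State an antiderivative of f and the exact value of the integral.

The integrand splits into summands that can be handled one at a time.
F(w) = (-6*w**3*sin(w) + 9*w**2*sin(w) - 18*w**2*cos(w) + 36*w*sin(w) + 18*w*cos(w) - 14*sin(w) + 36*cos(w))/6 is an antiderivative of f.
Check: d/dw[(-6*w**3*sin(w) + 9*w**2*sin(w) - 18*w**2*cos(w) + 36*w*sin(w) + 18*w*cos(w) - 14*sin(w) + 36*cos(w))/6] = -w**3*cos(w) + 3*w**2*cos(w)/2 + 2*cos(w)/3 = f(w).
F(2) = 23*sin(2)/3; F(-1) = 35*sin(1)/6.
Integral = F(2) - F(-1) = -35*sin(1)/6 + 23*sin(2)/3.

Antiderivative: F(w) = (-6*w**3*sin(w) + 9*w**2*sin(w) - 18*w**2*cos(w) + 36*w*sin(w) + 18*w*cos(w) - 14*sin(w) + 36*cos(w))/6; value = -35*sin(1)/6 + 23*sin(2)/3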